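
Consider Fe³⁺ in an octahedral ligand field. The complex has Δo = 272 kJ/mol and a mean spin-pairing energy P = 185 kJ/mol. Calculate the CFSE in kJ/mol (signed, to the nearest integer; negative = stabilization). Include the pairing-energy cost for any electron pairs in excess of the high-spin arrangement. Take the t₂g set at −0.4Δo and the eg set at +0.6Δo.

-174

Fe is in group 8, so Fe³⁺ is d⁵ (8 − 3 = 5).
Since Δo = 272 kJ/mol > P = 185 kJ/mol, the complex adopts the low-spin configuration.
Filling d⁵ accordingly: t₂g⁵ eg⁰.
Orbital CFSE = -2.0Δo = -2.0 × 272 = -544 kJ/mol.
Excess pairs vs high-spin: 2 − 0 = 2; pairing cost = +370 kJ/mol.
Net CFSE = -544 + 370 = -174 kJ/mol.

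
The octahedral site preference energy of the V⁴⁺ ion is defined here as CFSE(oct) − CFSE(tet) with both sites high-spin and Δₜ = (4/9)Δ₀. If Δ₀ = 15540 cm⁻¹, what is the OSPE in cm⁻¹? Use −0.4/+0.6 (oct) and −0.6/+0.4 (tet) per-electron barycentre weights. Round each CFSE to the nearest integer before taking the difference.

-2072

V sits in group 5; removing 4 electrons leaves V⁴⁺ with 5 − 4 = 1 d electrons.
In an octahedral site d¹ (HS) is t₂g¹ eg⁰, giving CFSE(oct) = -0.4Δ₀ = -6216 cm⁻¹.
In a tetrahedral site the filling is e¹ t₂⁰: CFSE(tet) = -0.6Δₜ = -0.6 × (4/9)(15540) = -4144 cm⁻¹.
Subtracting, OSPE = -6216 − (-4144) = -2072 cm⁻¹.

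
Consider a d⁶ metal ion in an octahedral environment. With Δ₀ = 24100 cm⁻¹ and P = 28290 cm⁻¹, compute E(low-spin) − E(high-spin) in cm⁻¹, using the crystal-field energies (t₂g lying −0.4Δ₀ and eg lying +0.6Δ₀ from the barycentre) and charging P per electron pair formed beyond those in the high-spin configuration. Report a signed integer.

High-spin d⁶ fills as t₂g⁴ eg² with CFSE 4(−0.4) + 2(+0.6) = -0.4Δ₀ = -9640 cm⁻¹.
Low-spin: t₂g⁶ eg⁰, orbital CFSE = -2.4Δ₀ = -57840 cm⁻¹; plus 2 excess pairs × P = +56580 cm⁻¹; total -1260 cm⁻¹.
Thus E(LS) − E(HS) = 8380 cm⁻¹.

8380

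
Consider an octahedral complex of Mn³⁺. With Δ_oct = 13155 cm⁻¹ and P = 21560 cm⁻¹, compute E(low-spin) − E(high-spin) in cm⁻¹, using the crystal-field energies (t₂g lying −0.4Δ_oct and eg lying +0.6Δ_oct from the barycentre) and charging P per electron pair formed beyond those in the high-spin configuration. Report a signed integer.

8405

Group 7 minus oxidation state +3 gives a d⁴ configuration for Mn³⁺.
In the high-spin limit (t₂g³ eg¹) the orbital term is -0.6Δ_oct = -7893 cm⁻¹, with no excess pairing.
Low-spin: t₂g⁴ eg⁰, orbital CFSE = -1.6Δ_oct = -21048 cm⁻¹; plus 1 excess pair × P = +21560 cm⁻¹; total 512 cm⁻¹.
Thus E(LS) − E(HS) = 8405 cm⁻¹.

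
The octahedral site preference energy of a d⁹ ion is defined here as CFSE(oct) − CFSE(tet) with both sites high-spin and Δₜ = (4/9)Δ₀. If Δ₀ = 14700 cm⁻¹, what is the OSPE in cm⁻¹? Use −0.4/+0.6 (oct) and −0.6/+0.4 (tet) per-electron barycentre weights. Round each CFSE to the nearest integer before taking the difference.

In an octahedral site d⁹ (HS) is t₂g⁶ eg³, giving CFSE(oct) = -0.6Δ₀ = -8820 cm⁻¹.
Tetrahedral e⁴ t₂⁵ gives -0.4Δₜ = -0.4 × (4/9) × 14700 = -2613 cm⁻¹.
OSPE = -8820 − (-2613) = -6207 cm⁻¹.

-6207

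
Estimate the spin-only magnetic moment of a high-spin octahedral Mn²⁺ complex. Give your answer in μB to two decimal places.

Mn sits in group 7; removing 2 electrons leaves Mn²⁺ with 7 − 2 = 5 d electrons.
Configuration: t2g^3 e_g^2 → 5 unpaired electrons.
μ(spin-only) = √[5(5+2)] = √35 ≈ 5.92 μB.

5.92 μB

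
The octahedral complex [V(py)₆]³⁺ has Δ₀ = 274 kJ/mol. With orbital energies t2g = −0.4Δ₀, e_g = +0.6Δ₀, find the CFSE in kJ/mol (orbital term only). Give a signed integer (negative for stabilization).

-219

py is neutral, so the +3 overall charge sits on V: oxidation state +3.
V³⁺: group 5, so d-count = 5 − 3 = 2.
For octahedral d² the high- and low-spin configurations coincide.
Electron filling gives t2g^2 e_g^0.
CFSE(orbital) = 2×(-0.4Δ₀) + 0×(0.6Δ₀) = -0.8Δ₀; with Δ₀ = 274 kJ/mol that is -219 kJ/mol.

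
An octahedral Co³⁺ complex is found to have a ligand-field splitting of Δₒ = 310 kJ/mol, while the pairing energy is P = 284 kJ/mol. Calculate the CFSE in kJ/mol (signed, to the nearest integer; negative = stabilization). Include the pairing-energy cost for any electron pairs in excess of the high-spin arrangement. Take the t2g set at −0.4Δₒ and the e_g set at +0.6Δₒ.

-176

Group 9 minus oxidation state +3 gives a d⁶ configuration for Co³⁺.
With Δₒ > P the complex is low-spin.
Filling d⁶ accordingly: t2g^6 e_g^0.
Orbital CFSE = -2.4Δₒ = -2.4 × 310 = -744 kJ/mol.
Excess pairs vs high-spin: 3 − 1 = 2; pairing cost = +568 kJ/mol.
Net CFSE = -744 + 568 = -176 kJ/mol.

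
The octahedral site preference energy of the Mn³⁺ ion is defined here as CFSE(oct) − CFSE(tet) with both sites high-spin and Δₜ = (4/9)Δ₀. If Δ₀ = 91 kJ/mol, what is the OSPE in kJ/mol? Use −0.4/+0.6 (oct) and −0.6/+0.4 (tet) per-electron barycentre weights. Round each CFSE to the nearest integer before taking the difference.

Mn is in group 7, so Mn³⁺ is d⁴ (7 − 3 = 4).
Octahedral high-spin t₂g³ eg¹: CFSE = -0.6 × 91 = -55 kJ/mol.
Tetrahedral e² t₂² gives -0.4Δₜ = -0.4 × (4/9) × 91 = -16 kJ/mol.
OSPE = CFSE(oct) − CFSE(tet) = -55 − (-16) = -39 kJ/mol.

-39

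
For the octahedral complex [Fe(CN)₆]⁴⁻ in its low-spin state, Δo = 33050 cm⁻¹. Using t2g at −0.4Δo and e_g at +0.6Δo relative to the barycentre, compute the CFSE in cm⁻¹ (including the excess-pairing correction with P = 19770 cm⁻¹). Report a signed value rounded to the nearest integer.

Each CN⁻ contributes -1; 6 × (-1) = -6. With overall charge -4, Fe is in the +2 oxidation state.
Group 8 minus oxidation state +2 gives a d⁶ configuration for Fe²⁺.
Electron filling gives t2g^6 e_g^0.
CFSE(orbital) = 6×(-0.4Δo) + 0×(0.6Δo) = -2.4Δo; with Δo = 33050 cm⁻¹ that is -79320 cm⁻¹.
High-spin d⁶ would be t2g^4 e_g^2 with 1 pair; low-spin has 3, so 2 excess pairs cost +2P = +39540 cm⁻¹.
Overall CFSE = -79320 + 39540 = -39780 cm⁻¹.

-39780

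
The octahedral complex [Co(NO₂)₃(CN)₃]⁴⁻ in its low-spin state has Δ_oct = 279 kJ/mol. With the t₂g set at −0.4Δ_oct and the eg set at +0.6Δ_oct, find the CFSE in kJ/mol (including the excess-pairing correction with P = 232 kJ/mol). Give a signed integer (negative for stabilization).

-270

Ligand charges: 3×(-1) from NO₂⁻ and 3×(-1) from CN⁻ sum to -6; with overall charge -4, Co is +2.
Co is in group 9, so Co²⁺ is d⁷ (9 − 2 = 7).
Electron filling gives t₂g⁶ eg¹.
The orbital stabilization is -1.8Δ_oct = -1.8 × 279 = -502 kJ/mol.
Relative to high-spin t₂g⁵ eg² (2 paired), the low-spin configuration has 1 additional pair, contributing +1 × 232 = +232 kJ/mol.
Overall CFSE = -502 + 232 = -270 kJ/mol.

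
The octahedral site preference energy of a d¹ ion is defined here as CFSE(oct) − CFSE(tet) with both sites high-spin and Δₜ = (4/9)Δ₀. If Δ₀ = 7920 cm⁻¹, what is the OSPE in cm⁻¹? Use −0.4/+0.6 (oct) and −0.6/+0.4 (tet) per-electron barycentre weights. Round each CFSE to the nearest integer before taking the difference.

Octahedral high-spin t₂g¹ eg⁰: CFSE = -0.4 × 7920 = -3168 cm⁻¹.
Tetrahedral: e¹ t₂⁰, CFSE = 1(−0.6) + 0(+0.4) = -0.6Δₜ = -0.6 × (4/9) × 7920 = -2112 cm⁻¹.
OSPE = -3168 − (-2112) = -1056 cm⁻¹.

-1056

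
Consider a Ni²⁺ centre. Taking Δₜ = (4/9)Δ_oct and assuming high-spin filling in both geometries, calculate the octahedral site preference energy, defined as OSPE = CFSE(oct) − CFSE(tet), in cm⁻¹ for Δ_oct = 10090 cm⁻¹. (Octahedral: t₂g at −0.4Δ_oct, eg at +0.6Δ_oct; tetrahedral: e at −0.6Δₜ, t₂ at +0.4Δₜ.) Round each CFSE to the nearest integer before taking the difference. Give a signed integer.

-8520

Ni²⁺: group 10, so d-count = 10 − 2 = 8.
Octahedral high-spin t₂g⁶ eg²: CFSE = -1.2 × 10090 = -12108 cm⁻¹.
Tetrahedral e⁴ t₂⁴ gives -0.8Δₜ = -0.8 × (4/9) × 10090 = -3588 cm⁻¹.
OSPE = -12108 − (-3588) = -8520 cm⁻¹.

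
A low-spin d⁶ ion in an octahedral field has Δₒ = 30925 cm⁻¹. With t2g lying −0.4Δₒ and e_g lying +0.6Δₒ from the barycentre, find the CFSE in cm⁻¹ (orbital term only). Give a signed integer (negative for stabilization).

Configuration: t2g^6 e_g^0.
Orbital CFSE = 6(-0.4) + 0(0.6) = -2.4Δₒ = -2.4 × 30925 = -74220 cm⁻¹.

-74220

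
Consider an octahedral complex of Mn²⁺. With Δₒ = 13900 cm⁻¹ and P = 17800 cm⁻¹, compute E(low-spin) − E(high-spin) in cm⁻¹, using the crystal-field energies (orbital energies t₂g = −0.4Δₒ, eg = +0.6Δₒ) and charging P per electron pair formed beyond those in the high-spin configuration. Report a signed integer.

Group 7 minus oxidation state +2 gives a d⁵ configuration for Mn²⁺.
In the high-spin limit (t₂g³ eg²) the orbital term is 0.0Δₒ = 0 cm⁻¹, with no excess pairing.
For low-spin the configuration is t₂g⁵ eg⁰: orbital energy -2.0 × 13900 = -27800 cm⁻¹, and 2 additional pairs relative to high-spin add 35600 cm⁻¹, giving 7800 cm⁻¹.
Thus E(LS) − E(HS) = 7800 cm⁻¹.

7800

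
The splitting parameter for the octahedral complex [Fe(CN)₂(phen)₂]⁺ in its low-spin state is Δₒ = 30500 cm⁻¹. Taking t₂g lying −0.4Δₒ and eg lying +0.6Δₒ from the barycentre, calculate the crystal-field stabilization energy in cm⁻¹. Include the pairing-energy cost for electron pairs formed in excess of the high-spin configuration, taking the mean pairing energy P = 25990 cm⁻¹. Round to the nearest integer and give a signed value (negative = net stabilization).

Ligand charges: 2×(-1) from CN⁻ and 2×(+0) from phen sum to -2; with overall charge +1, Fe is +3.
Fe sits in group 8; removing 3 electrons leaves Fe³⁺ with 8 − 3 = 5 d electrons.
Electron filling gives t₂g⁵ eg⁰.
The orbital stabilization is -2.0Δₒ = -2.0 × 30500 = -61000 cm⁻¹.
High-spin d⁵ would be t₂g³ eg² with 0 pairs; low-spin has 2, so 2 excess pairs cost +2P = +51980 cm⁻¹.
Overall CFSE = -61000 + 51980 = -9020 cm⁻¹.

-9020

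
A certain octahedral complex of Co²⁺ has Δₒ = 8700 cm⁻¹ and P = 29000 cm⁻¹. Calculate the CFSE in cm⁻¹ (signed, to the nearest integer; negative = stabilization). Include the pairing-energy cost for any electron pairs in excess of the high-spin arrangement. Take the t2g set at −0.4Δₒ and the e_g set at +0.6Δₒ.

Co is in group 9, so Co²⁺ is d⁷ (9 − 2 = 7).
With Δₒ < P the complex is high-spin.
Filling d⁷ accordingly: t2g^5 e_g^2.
Orbital CFSE = -0.8Δₒ = -0.8 × 8700 = -6960 cm⁻¹.
High-spin has no excess pairs, so no pairing correction applies.

-6960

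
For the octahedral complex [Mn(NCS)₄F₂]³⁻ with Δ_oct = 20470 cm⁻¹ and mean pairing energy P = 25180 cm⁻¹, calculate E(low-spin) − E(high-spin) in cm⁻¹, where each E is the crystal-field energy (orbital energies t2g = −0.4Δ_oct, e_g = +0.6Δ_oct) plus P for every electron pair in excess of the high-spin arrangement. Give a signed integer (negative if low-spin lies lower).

4710

Ligand charges: 4×(-1) from NCS⁻ and 2×(-1) from F⁻ sum to -6; with overall charge -3, Mn is +3.
Mn³⁺: group 7, so d-count = 7 − 3 = 4.
In the high-spin limit (t2g^3 e_g^1) the orbital term is -0.6Δ_oct = -12282 cm⁻¹, with no excess pairing.
Low-spin t2g^4 e_g^0 gives -1.6Δ_oct = -32752 cm⁻¹, but forming 1 extra pair costs 1P = 25180 cm⁻¹, so E(LS) = -32752 + 25180 = -7572 cm⁻¹.
The difference is -7572 − (-12282) = 4710 cm⁻¹, so high-spin lies lower.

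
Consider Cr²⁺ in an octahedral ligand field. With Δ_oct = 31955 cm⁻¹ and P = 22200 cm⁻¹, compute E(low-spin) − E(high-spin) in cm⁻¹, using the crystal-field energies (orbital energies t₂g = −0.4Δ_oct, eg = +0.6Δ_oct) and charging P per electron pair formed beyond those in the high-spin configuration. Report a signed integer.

Group 6 minus oxidation state +2 gives a d⁴ configuration for Cr²⁺.
In the high-spin limit (t₂g³ eg¹) the orbital term is -0.6Δ_oct = -19173 cm⁻¹, with no excess pairing.
Low-spin t₂g⁴ eg⁰ gives -1.6Δ_oct = -51128 cm⁻¹, but forming 1 extra pair costs 1P = 22200 cm⁻¹, so E(LS) = -51128 + 22200 = -28928 cm⁻¹.
E(LS) − E(HS) = -28928 − (-19173) = -9755 cm⁻¹.

-9755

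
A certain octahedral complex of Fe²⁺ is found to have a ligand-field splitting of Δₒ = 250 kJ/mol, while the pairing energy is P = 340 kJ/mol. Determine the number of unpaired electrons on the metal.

Fe is in group 8, so Fe²⁺ is d⁶ (8 − 2 = 6).
Here Δₒ < P (250 < 340), so the high-spin state is favoured.
That gives t2g^4 e_g^2.
Unpaired electrons: 4.

4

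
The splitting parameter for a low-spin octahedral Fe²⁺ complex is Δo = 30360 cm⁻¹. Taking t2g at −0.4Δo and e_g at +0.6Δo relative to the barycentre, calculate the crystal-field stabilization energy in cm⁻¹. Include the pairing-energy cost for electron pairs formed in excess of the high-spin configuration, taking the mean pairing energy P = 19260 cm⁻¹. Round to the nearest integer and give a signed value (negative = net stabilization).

Group 8 minus oxidation state +2 gives a d⁶ configuration for Fe²⁺.
Configuration: t2g^6 e_g^0.
The orbital stabilization is -2.4Δo = -2.4 × 30360 = -72864 cm⁻¹.
Pairing penalty: 3 pairs vs 1 in the high-spin reference → 2 extra × P = 38520 cm⁻¹.
Combining: -72864 + 38520 = -34344 cm⁻¹.

-34344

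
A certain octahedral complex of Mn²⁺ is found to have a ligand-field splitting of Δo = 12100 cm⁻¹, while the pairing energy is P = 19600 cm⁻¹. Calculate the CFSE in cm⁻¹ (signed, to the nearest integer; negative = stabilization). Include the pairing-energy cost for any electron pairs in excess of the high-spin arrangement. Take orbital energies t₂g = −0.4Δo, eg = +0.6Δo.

Group 7 minus oxidation state +2 gives a d⁵ configuration for Mn²⁺.
Since Δo = 12100 cm⁻¹ < P = 19600 cm⁻¹, the complex adopts the high-spin configuration.
Filling d⁵ accordingly: t₂g³ eg².
Orbital CFSE = 0.0Δo = 0.0 × 12100 = 0 cm⁻¹.
High-spin has no excess pairs, so no pairing correction applies.

0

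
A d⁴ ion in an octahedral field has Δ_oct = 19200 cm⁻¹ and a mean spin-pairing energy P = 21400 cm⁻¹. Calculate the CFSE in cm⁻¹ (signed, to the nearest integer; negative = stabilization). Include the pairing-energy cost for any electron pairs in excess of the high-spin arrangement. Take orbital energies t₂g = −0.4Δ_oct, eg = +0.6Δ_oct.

-11520

Since Δ_oct = 19200 cm⁻¹ < P = 21400 cm⁻¹, the complex adopts the high-spin configuration.
That gives t₂g³ eg¹.
Orbital CFSE = -0.6Δ_oct = -0.6 × 19200 = -11520 cm⁻¹.
High-spin has no excess pairs, so no pairing correction applies.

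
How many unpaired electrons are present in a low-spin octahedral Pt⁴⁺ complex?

0

Group 10 minus oxidation state +4 gives a d⁶ configuration for Pt⁴⁺.
Configuration: t2g^6 e_g^0, giving 0 unpaired electrons.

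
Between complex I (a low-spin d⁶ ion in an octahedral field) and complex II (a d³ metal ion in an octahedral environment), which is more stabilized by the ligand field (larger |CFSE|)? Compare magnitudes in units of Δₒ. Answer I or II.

I: t₂g⁶ eg⁰, CFSE = -2.4Δₒ.
II: For octahedral d³ the high- and low-spin configurations coincide; t₂g³ eg⁰, CFSE = -1.2Δₒ.
So I has the larger |CFSE|.

I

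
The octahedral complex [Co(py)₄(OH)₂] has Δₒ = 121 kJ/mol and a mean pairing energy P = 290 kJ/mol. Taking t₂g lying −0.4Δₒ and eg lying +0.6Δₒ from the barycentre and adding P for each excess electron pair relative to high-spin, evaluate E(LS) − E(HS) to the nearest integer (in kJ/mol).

Ligand charges: 4×(+0) from py and 2×(-1) from OH⁻ sum to -2; with overall charge +0, Co is +2.
Co sits in group 9; removing 2 electrons leaves Co²⁺ with 9 − 2 = 7 d electrons.
High-spin: t₂g⁵ eg², CFSE = -0.8Δₒ = -97 kJ/mol.
For low-spin the configuration is t₂g⁶ eg¹: orbital energy -1.8 × 121 = -218 kJ/mol, and 1 additional pair relative to high-spin adds 290 kJ/mol, giving 72 kJ/mol.
The difference is 72 − (-97) = 169 kJ/mol, so high-spin lies lower.

169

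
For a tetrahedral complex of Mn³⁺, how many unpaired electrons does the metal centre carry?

4

Group 7 minus oxidation state +3 gives a d⁴ configuration for Mn³⁺.
With tetrahedral geometry the complex is necessarily high-spin.
Configuration: e² t₂², giving 4 unpaired electrons.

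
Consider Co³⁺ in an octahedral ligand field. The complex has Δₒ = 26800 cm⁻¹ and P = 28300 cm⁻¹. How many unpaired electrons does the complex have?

Co is in group 9, so Co³⁺ is d⁶ (9 − 3 = 6).
Δₒ < P, so pairing is avoided: the ground state is high-spin.
That gives t₂g⁴ eg².
Unpaired electrons: 4.

4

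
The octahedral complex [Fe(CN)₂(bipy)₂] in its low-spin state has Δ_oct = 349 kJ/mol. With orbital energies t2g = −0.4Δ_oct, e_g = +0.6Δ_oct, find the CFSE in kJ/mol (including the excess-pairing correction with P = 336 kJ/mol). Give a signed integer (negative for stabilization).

Ligand charges: 2×(-1) from CN⁻ and 2×(+0) from bipy sum to -2; with overall charge +0, Fe is +2.
Fe is in group 8, so Fe²⁺ is d⁶ (8 − 2 = 6).
Electron filling gives t2g^6 e_g^0.
CFSE(orbital) = 6×(-0.4Δ_oct) + 0×(0.6Δ_oct) = -2.4Δ_oct; with Δ_oct = 349 kJ/mol that is -838 kJ/mol.
Relative to high-spin t2g^4 e_g^2 (1 paired), the low-spin configuration has 2 additional pairs, contributing +2 × 336 = +672 kJ/mol.
Combining: -838 + 672 = -166 kJ/mol.

-166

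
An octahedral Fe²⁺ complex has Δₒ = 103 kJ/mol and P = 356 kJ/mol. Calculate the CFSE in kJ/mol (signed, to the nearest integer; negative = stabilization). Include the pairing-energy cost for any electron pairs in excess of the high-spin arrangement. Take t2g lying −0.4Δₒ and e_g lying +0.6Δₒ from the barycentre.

Fe²⁺: group 8, so d-count = 8 − 2 = 6.
Here Δₒ < P (103 < 356), so the high-spin state is favoured.
That gives t2g^4 e_g^2.
Orbital CFSE = -0.4Δₒ = -0.4 × 103 = -41 kJ/mol.
High-spin has no excess pairs, so no pairing correction applies.

-41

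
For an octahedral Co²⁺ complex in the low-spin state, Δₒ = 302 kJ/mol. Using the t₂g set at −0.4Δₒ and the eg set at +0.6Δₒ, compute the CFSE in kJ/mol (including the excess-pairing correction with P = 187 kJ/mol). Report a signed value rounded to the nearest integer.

Co is in group 9, so Co²⁺ is d⁷ (9 − 2 = 7).
Configuration: t₂g⁶ eg¹.
Orbital CFSE = 6(-0.4) + 1(0.6) = -1.8Δₒ = -1.8 × 302 = -544 kJ/mol.
Pairing penalty: 3 pairs vs 2 in the high-spin reference → 1 extra × P = 187 kJ/mol.
Overall CFSE = -544 + 187 = -357 kJ/mol.

-357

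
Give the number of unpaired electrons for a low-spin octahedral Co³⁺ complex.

0

Group 9 minus oxidation state +3 gives a d⁶ configuration for Co³⁺.
Configuration: t2g^6 e_g^0, giving 0 unpaired electrons.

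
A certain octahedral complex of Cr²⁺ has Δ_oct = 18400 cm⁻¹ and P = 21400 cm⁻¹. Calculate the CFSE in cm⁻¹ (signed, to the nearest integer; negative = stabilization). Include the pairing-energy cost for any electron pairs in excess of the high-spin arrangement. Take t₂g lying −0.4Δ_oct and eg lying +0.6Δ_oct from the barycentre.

-11040

Cr is in group 6, so Cr²⁺ is d⁴ (6 − 2 = 4).
With Δ_oct < P the complex is high-spin.
Filling d⁴ accordingly: t₂g³ eg¹.
Orbital CFSE = -0.6Δ_oct = -0.6 × 18400 = -11040 cm⁻¹.
High-spin has no excess pairs, so no pairing correction applies.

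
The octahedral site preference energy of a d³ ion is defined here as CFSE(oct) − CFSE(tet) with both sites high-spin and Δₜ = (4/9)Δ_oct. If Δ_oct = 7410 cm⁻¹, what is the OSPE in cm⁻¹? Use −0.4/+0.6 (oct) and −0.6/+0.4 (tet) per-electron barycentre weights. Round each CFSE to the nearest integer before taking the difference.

Octahedral (high-spin): t₂g³ eg⁰, CFSE = 3(−0.4) + 0(+0.6) = -1.2Δ_oct = -1.2 × 7410 = -8892 cm⁻¹.
In a tetrahedral site the filling is e² t₂¹: CFSE(tet) = -0.8Δₜ = -0.8 × (4/9)(7410) = -2635 cm⁻¹.
Subtracting, OSPE = -8892 − (-2635) = -6257 cm⁻¹.

-6257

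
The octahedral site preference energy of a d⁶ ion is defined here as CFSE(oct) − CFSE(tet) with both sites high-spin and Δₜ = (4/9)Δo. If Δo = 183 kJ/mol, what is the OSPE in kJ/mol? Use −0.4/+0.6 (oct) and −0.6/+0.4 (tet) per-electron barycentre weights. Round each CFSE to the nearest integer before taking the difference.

-24

Octahedral (high-spin): t₂g⁴ eg², CFSE = 4(−0.4) + 2(+0.6) = -0.4Δo = -0.4 × 183 = -73 kJ/mol.
Tetrahedral: e³ t₂³, CFSE = 3(−0.6) + 3(+0.4) = -0.6Δₜ = -0.6 × (4/9) × 183 = -49 kJ/mol.
OSPE = -73 − (-49) = -24 kJ/mol.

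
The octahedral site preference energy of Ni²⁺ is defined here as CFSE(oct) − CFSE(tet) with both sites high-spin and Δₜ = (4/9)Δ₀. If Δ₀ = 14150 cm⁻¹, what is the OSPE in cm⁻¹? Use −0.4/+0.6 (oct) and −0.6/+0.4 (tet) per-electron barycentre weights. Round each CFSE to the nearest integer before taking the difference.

Ni sits in group 10; removing 2 electrons leaves Ni²⁺ with 10 − 2 = 8 d electrons.
In an octahedral site d⁸ (HS) is t₂g⁶ eg², giving CFSE(oct) = -1.2Δ₀ = -16980 cm⁻¹.
In a tetrahedral site the filling is e⁴ t₂⁴: CFSE(tet) = -0.8Δₜ = -0.8 × (4/9)(14150) = -5031 cm⁻¹.
OSPE = -16980 − (-5031) = -11949 cm⁻¹.

-11949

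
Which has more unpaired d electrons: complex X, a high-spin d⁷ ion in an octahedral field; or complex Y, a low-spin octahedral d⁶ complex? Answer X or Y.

X: t₂g⁵ eg² → 3 unpaired.
Y: t₂g⁶ eg⁰ → 0 unpaired.
So X has more unpaired electrons.

X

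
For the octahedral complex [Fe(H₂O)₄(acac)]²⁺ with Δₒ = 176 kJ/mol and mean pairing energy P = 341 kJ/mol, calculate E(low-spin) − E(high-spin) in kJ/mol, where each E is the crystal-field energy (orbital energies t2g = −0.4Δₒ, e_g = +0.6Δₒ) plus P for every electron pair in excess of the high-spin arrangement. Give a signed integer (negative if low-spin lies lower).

Ligand charges: 4×(+0) from H₂O and 1×(-1) from acac⁻ sum to -1; with overall charge +2, Fe is +3.
Group 8 minus oxidation state +3 gives a d⁵ configuration for Fe³⁺.
High-spin d⁵ fills as t2g^3 e_g^2 with CFSE 3(−0.4) + 2(+0.6) = 0.0Δₒ = 0 kJ/mol.
For low-spin the configuration is t2g^5 e_g^0: orbital energy -2.0 × 176 = -352 kJ/mol, and 2 additional pairs relative to high-spin add 682 kJ/mol, giving 330 kJ/mol.
E(LS) − E(HS) = 330 − (0) = 330 kJ/mol.

330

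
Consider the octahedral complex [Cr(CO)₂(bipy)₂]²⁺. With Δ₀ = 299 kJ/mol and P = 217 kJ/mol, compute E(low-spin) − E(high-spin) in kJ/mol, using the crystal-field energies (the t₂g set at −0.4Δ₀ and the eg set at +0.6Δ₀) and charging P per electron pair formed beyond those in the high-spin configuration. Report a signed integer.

Ligand charges: 2×(+0) from CO and 2×(+0) from bipy sum to +0; with overall charge +2, Cr is +2.
Group 6 minus oxidation state +2 gives a d⁴ configuration for Cr²⁺.
High-spin: t₂g³ eg¹, CFSE = -0.6Δ₀ = -179 kJ/mol.
For low-spin the configuration is t₂g⁴ eg⁰: orbital energy -1.6 × 299 = -478 kJ/mol, and 1 additional pair relative to high-spin adds 217 kJ/mol, giving -261 kJ/mol.
The difference is -261 − (-179) = -82 kJ/mol, so low-spin lies lower.

-82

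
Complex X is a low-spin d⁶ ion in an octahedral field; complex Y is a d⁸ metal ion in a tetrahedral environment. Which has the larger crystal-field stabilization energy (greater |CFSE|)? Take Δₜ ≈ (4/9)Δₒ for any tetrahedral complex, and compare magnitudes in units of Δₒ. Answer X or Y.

X: t₂g⁶ eg⁰, CFSE = -2.4Δₒ.
Y: With tetrahedral geometry the complex is necessarily high-spin; e⁴ t₂⁴, CFSE = -0.8Δₜ ≈ -0.36Δₒ.
So X has the larger |CFSE|.

X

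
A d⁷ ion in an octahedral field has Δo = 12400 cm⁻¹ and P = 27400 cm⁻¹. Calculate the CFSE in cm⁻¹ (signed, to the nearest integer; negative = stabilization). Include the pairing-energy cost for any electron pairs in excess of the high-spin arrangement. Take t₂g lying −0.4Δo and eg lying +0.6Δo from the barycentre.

Since Δo = 12400 cm⁻¹ < P = 27400 cm⁻¹, the complex adopts the high-spin configuration.
Configuration: t₂g⁵ eg².
Orbital CFSE = -0.8Δo = -0.8 × 12400 = -9920 cm⁻¹.
High-spin has no excess pairs, so no pairing correction applies.

-9920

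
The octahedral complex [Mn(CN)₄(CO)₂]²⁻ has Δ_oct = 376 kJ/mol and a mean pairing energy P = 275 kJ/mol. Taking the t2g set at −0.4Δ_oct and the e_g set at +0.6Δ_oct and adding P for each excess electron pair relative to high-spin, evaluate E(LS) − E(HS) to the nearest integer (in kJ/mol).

-202

Ligand charges: 4×(-1) from CN⁻ and 2×(+0) from CO sum to -4; with overall charge -2, Mn is +2.
Group 7 minus oxidation state +2 gives a d⁵ configuration for Mn²⁺.
In the high-spin limit (t2g^3 e_g^2) the orbital term is 0.0Δ_oct = 0 kJ/mol, with no excess pairing.
For low-spin the configuration is t2g^5 e_g^0: orbital energy -2.0 × 376 = -752 kJ/mol, and 2 additional pairs relative to high-spin add 550 kJ/mol, giving -202 kJ/mol.
E(LS) − E(HS) = -202 − (0) = -202 kJ/mol.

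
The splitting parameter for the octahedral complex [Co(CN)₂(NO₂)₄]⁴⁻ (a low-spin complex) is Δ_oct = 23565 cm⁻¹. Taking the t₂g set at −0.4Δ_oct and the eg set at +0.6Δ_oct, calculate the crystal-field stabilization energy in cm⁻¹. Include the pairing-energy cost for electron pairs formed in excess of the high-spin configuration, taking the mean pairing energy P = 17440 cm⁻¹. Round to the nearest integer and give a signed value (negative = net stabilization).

Ligand charges: 2×(-1) from CN⁻ and 4×(-1) from NO₂⁻ sum to -6; with overall charge -4, Co is +2.
Co is in group 9, so Co²⁺ is d⁷ (9 − 2 = 7).
Configuration: t₂g⁶ eg¹.
The orbital stabilization is -1.8Δ_oct = -1.8 × 23565 = -42417 cm⁻¹.
Relative to high-spin t₂g⁵ eg² (2 paired), the low-spin configuration has 1 additional pair, contributing +1 × 17440 = +17440 cm⁻¹.
Overall CFSE = -42417 + 17440 = -24977 cm⁻¹.

-24977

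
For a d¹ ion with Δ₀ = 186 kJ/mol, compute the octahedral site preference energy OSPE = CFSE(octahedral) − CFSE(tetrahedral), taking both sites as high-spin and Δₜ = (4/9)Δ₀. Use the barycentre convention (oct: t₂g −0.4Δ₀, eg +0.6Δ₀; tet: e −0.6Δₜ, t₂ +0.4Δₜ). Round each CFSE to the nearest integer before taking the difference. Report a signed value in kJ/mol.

Octahedral high-spin t₂g¹ eg⁰: CFSE = -0.4 × 186 = -74 kJ/mol.
In a tetrahedral site the filling is e¹ t₂⁰: CFSE(tet) = -0.6Δₜ = -0.6 × (4/9)(186) = -50 kJ/mol.
OSPE = -74 − (-50) = -24 kJ/mol.

-24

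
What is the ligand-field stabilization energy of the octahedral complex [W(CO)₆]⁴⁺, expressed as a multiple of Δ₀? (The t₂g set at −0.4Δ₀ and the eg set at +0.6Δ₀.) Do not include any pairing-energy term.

-0.8 Δ₀

CO is neutral, so the +4 overall charge sits on W: oxidation state +4.
W is in group 6, so W⁴⁺ is d² (6 − 4 = 2).
Configuration: t₂g² eg⁰.
CFSE = 2(-0.4Δ₀) + 0(0.6Δ₀) = -0.8Δ₀ + 0.0Δ₀ = -0.8Δ₀.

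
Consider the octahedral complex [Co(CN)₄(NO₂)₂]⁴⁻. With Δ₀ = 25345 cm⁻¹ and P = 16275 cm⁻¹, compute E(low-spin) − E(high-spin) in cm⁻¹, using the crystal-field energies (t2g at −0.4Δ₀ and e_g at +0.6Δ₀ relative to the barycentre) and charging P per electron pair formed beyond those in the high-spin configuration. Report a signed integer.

-9070

Ligand charges: 4×(-1) from CN⁻ and 2×(-1) from NO₂⁻ sum to -6; with overall charge -4, Co is +2.
Co sits in group 9; removing 2 electrons leaves Co²⁺ with 9 − 2 = 7 d electrons.
High-spin d⁷ fills as t2g^5 e_g^2 with CFSE 5(−0.4) + 2(+0.6) = -0.8Δ₀ = -20276 cm⁻¹.
For low-spin the configuration is t2g^6 e_g^1: orbital energy -1.8 × 25345 = -45621 cm⁻¹, and 1 additional pair relative to high-spin adds 16275 cm⁻¹, giving -29346 cm⁻¹.
The difference is -29346 − (-20276) = -9070 cm⁻¹, so low-spin lies lower.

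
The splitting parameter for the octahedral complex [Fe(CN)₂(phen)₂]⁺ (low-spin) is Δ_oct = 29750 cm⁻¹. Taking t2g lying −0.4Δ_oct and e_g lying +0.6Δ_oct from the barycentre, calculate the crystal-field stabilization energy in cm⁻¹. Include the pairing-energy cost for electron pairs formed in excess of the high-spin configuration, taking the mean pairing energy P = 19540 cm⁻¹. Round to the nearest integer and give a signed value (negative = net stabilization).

-20420

Ligand charges: 2×(-1) from CN⁻ and 2×(+0) from phen sum to -2; with overall charge +1, Fe is +3.
Fe is in group 8, so Fe³⁺ is d⁵ (8 − 3 = 5).
The d⁵ electrons fill as t2g^5 e_g^0.
The orbital stabilization is -2.0Δ_oct = -2.0 × 29750 = -59500 cm⁻¹.
High-spin d⁵ would be t2g^3 e_g^2 with 0 pairs; low-spin has 2, so 2 excess pairs cost +2P = +39080 cm⁻¹.
Net CFSE = -59500 + 39080 = -20420 cm⁻¹.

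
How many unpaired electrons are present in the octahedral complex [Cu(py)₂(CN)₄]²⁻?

1

Ligand charges: 2×(+0) from py and 4×(-1) from CN⁻ sum to -4; with overall charge -2, Cu is +2.
Group 11 minus oxidation state +2 gives a d⁹ configuration for Cu²⁺.
Configuration: t2g^6 e_g^3, giving 1 unpaired electron.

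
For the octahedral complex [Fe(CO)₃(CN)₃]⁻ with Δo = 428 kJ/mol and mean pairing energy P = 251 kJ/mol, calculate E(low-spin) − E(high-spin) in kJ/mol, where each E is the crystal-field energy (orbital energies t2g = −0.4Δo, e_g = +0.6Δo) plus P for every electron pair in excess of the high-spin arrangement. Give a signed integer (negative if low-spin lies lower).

-354

Ligand charges: 3×(+0) from CO and 3×(-1) from CN⁻ sum to -3; with overall charge -1, Fe is +2.
Group 8 minus oxidation state +2 gives a d⁶ configuration for Fe²⁺.
High-spin: t2g^4 e_g^2, CFSE = -0.4Δo = -171 kJ/mol.
For low-spin the configuration is t2g^6 e_g^0: orbital energy -2.4 × 428 = -1027 kJ/mol, and 2 additional pairs relative to high-spin add 502 kJ/mol, giving -525 kJ/mol.
E(LS) − E(HS) = -525 − (-171) = -354 kJ/mol.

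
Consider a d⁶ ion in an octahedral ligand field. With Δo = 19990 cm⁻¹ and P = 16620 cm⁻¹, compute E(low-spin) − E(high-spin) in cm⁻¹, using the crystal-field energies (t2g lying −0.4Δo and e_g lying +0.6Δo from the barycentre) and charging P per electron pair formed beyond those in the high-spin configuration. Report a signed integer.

In the high-spin limit (t2g^4 e_g^2) the orbital term is -0.4Δo = -7996 cm⁻¹, with no excess pairing.
Low-spin t2g^6 e_g^0 gives -2.4Δo = -47976 cm⁻¹, but forming 2 extra pairs costs 2P = 33240 cm⁻¹, so E(LS) = -47976 + 33240 = -14736 cm⁻¹.
E(LS) − E(HS) = -14736 − (-7996) = -6740 cm⁻¹.

-6740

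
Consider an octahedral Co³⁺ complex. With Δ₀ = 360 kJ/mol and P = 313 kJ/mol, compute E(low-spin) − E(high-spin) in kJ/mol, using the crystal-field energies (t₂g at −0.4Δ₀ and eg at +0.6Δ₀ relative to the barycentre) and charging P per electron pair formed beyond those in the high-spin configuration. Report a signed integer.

Co sits in group 9; removing 3 electrons leaves Co³⁺ with 9 − 3 = 6 d electrons.
In the high-spin limit (t₂g⁴ eg²) the orbital term is -0.4Δ₀ = -144 kJ/mol, with no excess pairing.
For low-spin the configuration is t₂g⁶ eg⁰: orbital energy -2.4 × 360 = -864 kJ/mol, and 2 additional pairs relative to high-spin add 626 kJ/mol, giving -238 kJ/mol.
Thus E(LS) − E(HS) = -94 kJ/mol.

-94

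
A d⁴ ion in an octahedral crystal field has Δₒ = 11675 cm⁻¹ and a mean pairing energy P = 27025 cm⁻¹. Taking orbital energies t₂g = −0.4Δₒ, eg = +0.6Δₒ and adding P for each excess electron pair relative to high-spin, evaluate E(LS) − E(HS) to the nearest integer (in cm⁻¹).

15350

High-spin d⁴ fills as t₂g³ eg¹ with CFSE 3(−0.4) + 1(+0.6) = -0.6Δₒ = -7005 cm⁻¹.
For low-spin the configuration is t₂g⁴ eg⁰: orbital energy -1.6 × 11675 = -18680 cm⁻¹, and 1 additional pair relative to high-spin adds 27025 cm⁻¹, giving 8345 cm⁻¹.
The difference is 8345 − (-7005) = 15350 cm⁻¹, so high-spin lies lower.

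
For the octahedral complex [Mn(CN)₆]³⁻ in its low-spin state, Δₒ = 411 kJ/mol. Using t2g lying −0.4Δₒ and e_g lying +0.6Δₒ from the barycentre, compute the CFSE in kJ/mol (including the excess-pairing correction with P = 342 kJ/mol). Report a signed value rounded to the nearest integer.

Each CN⁻ contributes -1; 6 × (-1) = -6. With overall charge -3, Mn is in the +3 oxidation state.
Mn is in group 7, so Mn³⁺ is d⁴ (7 − 3 = 4).
Electron filling gives t2g^4 e_g^0.
The orbital stabilization is -1.6Δₒ = -1.6 × 411 = -658 kJ/mol.
Relative to high-spin t2g^3 e_g^1 (0 paired), the low-spin configuration has 1 additional pair, contributing +1 × 342 = +342 kJ/mol.
Net CFSE = -658 + 342 = -316 kJ/mol.

-316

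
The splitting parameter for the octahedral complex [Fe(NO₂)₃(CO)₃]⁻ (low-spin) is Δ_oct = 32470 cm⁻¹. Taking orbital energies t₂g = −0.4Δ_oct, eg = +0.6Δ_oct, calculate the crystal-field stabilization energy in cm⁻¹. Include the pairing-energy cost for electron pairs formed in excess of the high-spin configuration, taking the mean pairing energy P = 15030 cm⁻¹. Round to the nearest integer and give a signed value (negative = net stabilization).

Ligand charges: 3×(-1) from NO₂⁻ and 3×(+0) from CO sum to -3; with overall charge -1, Fe is +2.
Group 8 minus oxidation state +2 gives a d⁶ configuration for Fe²⁺.
Electron filling gives t₂g⁶ eg⁰.
CFSE(orbital) = 6×(-0.4Δ_oct) + 0×(0.6Δ_oct) = -2.4Δ_oct; with Δ_oct = 32470 cm⁻¹ that is -77928 cm⁻¹.
Pairing penalty: 3 pairs vs 1 in the high-spin reference → 2 extra × P = 30060 cm⁻¹.
Net CFSE = -77928 + 30060 = -47868 cm⁻¹.

-47868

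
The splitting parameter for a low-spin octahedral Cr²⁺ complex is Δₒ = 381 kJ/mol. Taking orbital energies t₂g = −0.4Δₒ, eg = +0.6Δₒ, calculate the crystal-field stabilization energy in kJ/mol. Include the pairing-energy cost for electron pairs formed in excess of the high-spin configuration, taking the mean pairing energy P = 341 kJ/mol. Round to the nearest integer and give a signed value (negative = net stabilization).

-269

Cr²⁺: group 6, so d-count = 6 − 2 = 4.
The d⁴ electrons fill as t₂g⁴ eg⁰.
Orbital CFSE = 4(-0.4) + 0(0.6) = -1.6Δₒ = -1.6 × 381 = -610 kJ/mol.
High-spin d⁴ would be t₂g³ eg¹ with 0 pairs; low-spin has 1, so 1 excess pair costs +1P = +341 kJ/mol.
Net CFSE = -610 + 341 = -269 kJ/mol.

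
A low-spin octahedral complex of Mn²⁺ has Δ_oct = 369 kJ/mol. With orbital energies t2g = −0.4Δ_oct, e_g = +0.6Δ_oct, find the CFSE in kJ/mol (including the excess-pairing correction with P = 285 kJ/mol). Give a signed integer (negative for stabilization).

Mn sits in group 7; removing 2 electrons leaves Mn²⁺ with 7 − 2 = 5 d electrons.
The d⁵ electrons fill as t2g^5 e_g^0.
Orbital CFSE = 5(-0.4) + 0(0.6) = -2.0Δ_oct = -2.0 × 369 = -738 kJ/mol.
Relative to high-spin t2g^3 e_g^2 (0 paired), the low-spin configuration has 2 additional pairs, contributing +2 × 285 = +570 kJ/mol.
Combining: -738 + 570 = -168 kJ/mol.

-168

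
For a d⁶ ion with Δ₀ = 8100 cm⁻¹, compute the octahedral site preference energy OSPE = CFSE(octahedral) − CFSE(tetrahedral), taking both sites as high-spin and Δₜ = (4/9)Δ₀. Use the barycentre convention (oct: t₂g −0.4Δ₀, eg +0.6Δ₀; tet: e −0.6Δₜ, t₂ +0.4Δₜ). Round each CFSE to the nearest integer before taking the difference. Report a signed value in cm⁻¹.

-1080

Octahedral high-spin t₂g⁴ eg²: CFSE = -0.4 × 8100 = -3240 cm⁻¹.
Tetrahedral: e³ t₂³, CFSE = 3(−0.6) + 3(+0.4) = -0.6Δₜ = -0.6 × (4/9) × 8100 = -2160 cm⁻¹.
Subtracting, OSPE = -3240 − (-2160) = -1080 cm⁻¹.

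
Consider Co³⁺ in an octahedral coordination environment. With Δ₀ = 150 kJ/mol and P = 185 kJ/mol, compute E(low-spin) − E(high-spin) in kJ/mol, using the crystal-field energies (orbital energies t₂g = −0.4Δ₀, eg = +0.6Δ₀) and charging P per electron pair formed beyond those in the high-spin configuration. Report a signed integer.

70

Group 9 minus oxidation state +3 gives a d⁶ configuration for Co³⁺.
High-spin: t₂g⁴ eg², CFSE = -0.4Δ₀ = -60 kJ/mol.
Low-spin: t₂g⁶ eg⁰, orbital CFSE = -2.4Δ₀ = -360 kJ/mol; plus 2 excess pairs × P = +370 kJ/mol; total 10 kJ/mol.
Thus E(LS) − E(HS) = 70 kJ/mol.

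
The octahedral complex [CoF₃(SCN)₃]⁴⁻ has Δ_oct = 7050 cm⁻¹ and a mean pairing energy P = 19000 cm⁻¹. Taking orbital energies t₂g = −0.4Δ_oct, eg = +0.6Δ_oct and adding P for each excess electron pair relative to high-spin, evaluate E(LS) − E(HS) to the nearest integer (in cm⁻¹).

Ligand charges: 3×(-1) from F⁻ and 3×(-1) from SCN⁻ sum to -6; with overall charge -4, Co is +2.
Co is in group 9, so Co²⁺ is d⁷ (9 − 2 = 7).
High-spin: t₂g⁵ eg², CFSE = -0.8Δ_oct = -5640 cm⁻¹.
Low-spin: t₂g⁶ eg¹, orbital CFSE = -1.8Δ_oct = -12690 cm⁻¹; plus 1 excess pair × P = +19000 cm⁻¹; total 6310 cm⁻¹.
Thus E(LS) − E(HS) = 11950 cm⁻¹.

11950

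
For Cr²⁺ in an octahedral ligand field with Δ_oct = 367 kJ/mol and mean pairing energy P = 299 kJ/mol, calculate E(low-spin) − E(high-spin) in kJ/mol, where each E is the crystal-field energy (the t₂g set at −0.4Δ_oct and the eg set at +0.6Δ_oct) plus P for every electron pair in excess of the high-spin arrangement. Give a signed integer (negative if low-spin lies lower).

Cr is in group 6, so Cr²⁺ is d⁴ (6 − 2 = 4).
In the high-spin limit (t₂g³ eg¹) the orbital term is -0.6Δ_oct = -220 kJ/mol, with no excess pairing.
For low-spin the configuration is t₂g⁴ eg⁰: orbital energy -1.6 × 367 = -587 kJ/mol, and 1 additional pair relative to high-spin adds 299 kJ/mol, giving -288 kJ/mol.
E(LS) − E(HS) = -288 − (-220) = -68 kJ/mol.

-68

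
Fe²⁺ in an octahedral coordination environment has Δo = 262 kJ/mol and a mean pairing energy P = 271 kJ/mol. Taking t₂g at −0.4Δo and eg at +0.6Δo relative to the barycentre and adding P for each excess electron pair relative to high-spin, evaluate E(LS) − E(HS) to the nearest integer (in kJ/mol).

18

Group 8 minus oxidation state +2 gives a d⁶ configuration for Fe²⁺.
In the high-spin limit (t₂g⁴ eg²) the orbital term is -0.4Δo = -105 kJ/mol, with no excess pairing.
Low-spin t₂g⁶ eg⁰ gives -2.4Δo = -629 kJ/mol, but forming 2 extra pairs costs 2P = 542 kJ/mol, so E(LS) = -629 + 542 = -87 kJ/mol.
E(LS) − E(HS) = -87 − (-105) = 18 kJ/mol.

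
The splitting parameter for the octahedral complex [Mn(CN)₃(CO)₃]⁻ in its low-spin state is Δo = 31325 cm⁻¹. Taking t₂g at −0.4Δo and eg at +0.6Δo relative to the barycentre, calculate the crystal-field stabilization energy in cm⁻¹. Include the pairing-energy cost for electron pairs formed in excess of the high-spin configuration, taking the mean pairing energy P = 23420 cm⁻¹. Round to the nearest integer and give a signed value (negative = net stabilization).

Ligand charges: 3×(-1) from CN⁻ and 3×(+0) from CO sum to -3; with overall charge -1, Mn is +2.
Mn sits in group 7; removing 2 electrons leaves Mn²⁺ with 7 − 2 = 5 d electrons.
Electron filling gives t₂g⁵ eg⁰.
Orbital CFSE = 5(-0.4) + 0(0.6) = -2.0Δo = -2.0 × 31325 = -62650 cm⁻¹.
High-spin d⁵ would be t₂g³ eg² with 0 pairs; low-spin has 2, so 2 excess pairs cost +2P = +46840 cm⁻¹.
Overall CFSE = -62650 + 46840 = -15810 cm⁻¹.

-15810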